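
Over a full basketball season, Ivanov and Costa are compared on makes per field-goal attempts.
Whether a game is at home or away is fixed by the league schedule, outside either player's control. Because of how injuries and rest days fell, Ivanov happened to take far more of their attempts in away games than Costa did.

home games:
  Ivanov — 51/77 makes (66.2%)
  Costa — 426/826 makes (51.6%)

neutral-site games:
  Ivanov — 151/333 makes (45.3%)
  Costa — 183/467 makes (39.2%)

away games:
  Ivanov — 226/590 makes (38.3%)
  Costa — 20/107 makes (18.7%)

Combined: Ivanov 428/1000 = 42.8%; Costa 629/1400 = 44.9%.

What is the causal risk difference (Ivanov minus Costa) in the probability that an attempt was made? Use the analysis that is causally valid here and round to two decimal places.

+0.13

Nothing the player does changes game venue; the imbalance is an allocation artefact. With game venue also predicting the outcome, the pooled figure is confounded, and the within-stratum comparison is the causal one.
Adjusting over the population distribution of game venue: 0.376·(0.662−0.516) + 0.333·(0.453−0.392) + 0.290·(0.383−0.187) = +0.133.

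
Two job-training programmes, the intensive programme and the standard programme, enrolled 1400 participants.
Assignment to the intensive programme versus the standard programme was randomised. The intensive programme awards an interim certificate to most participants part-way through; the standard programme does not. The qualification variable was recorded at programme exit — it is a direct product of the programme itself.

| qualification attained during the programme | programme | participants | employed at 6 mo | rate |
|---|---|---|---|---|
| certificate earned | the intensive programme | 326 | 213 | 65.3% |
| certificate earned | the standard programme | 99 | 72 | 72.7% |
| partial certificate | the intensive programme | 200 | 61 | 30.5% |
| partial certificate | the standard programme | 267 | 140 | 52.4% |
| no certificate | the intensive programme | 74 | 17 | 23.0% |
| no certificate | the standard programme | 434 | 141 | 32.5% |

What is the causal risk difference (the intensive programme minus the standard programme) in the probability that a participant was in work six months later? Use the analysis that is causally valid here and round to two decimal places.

+0.04

Qualification attained during the programme here is a post-treatment variable shaped by the programme; conditioning on it would introduce bias rather than remove it. The overall comparison is the causal one.
The causal difference is the pooled difference: 0.485 − 0.441 = +0.044.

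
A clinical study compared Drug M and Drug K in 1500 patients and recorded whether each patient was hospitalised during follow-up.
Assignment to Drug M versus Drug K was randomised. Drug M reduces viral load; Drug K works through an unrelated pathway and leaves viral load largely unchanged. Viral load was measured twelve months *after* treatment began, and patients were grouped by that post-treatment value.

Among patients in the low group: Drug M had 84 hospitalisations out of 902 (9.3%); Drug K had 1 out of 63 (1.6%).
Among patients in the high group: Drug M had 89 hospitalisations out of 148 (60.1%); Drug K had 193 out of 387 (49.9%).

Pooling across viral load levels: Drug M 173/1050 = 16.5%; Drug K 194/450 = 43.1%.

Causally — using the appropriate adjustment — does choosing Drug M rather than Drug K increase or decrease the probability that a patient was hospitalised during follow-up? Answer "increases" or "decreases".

The viral load-specific comparison favours Drug K throughout, but the pooled figures favour Drug M. The question is whether to condition on viral load.
The distribution of viral load is itself part of what the drug does — it is an intermediate outcome. Holding it fixed would remove that part of the effect; the total effect is the pooled difference.
Pooled: Drug M 16.5% vs Drug K 43.1%; Drug M is lower overall.

decreases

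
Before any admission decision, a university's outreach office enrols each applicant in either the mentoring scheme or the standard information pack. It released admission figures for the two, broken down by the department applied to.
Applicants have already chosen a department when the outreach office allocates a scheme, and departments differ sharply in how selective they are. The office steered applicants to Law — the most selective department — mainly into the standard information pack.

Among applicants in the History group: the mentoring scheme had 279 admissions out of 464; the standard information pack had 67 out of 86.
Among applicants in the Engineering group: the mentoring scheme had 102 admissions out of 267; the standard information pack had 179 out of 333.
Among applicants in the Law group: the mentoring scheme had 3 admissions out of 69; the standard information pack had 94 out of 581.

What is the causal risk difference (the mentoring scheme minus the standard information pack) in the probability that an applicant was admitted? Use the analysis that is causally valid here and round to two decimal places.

The stratified and pooled comparisons disagree (the standard information pack wins within each department; the mentoring scheme wins overall), so the answer turns on the causal role of department.
Here department is a common cause — it drives both which outreach scheme a case falls under and the outcome. The crude comparison mixes populations; the stratum-specific rates are the causally relevant ones.
Adjusting over the population distribution of department: 0.306·(0.601−0.779) + 0.333·(0.382−0.538) + 0.361·(0.043−0.162) = -0.149.

-0.15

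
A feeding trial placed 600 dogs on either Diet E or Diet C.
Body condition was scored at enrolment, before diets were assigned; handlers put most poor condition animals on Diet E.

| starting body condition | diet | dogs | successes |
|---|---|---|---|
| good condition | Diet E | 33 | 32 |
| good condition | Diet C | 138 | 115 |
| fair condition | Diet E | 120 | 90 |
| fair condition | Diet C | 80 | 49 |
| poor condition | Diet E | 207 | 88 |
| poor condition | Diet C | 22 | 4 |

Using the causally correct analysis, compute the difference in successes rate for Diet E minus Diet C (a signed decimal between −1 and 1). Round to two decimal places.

+0.18

Diet E is higher inside every starting body condition stratum but Diet C is higher in aggregate. Whether to stratify depends on how starting body condition relates to the diet.
The imbalance in starting body condition arose from how dogs were allocated, not from anything the diet did; and starting body condition independently affects the outcome. The pooled gap is confounded — condition on starting body condition.
Adjusting over the population distribution of starting body condition: 0.285·(0.970−0.833) + 0.333·(0.750−0.613) + 0.382·(0.425−0.182) = +0.178.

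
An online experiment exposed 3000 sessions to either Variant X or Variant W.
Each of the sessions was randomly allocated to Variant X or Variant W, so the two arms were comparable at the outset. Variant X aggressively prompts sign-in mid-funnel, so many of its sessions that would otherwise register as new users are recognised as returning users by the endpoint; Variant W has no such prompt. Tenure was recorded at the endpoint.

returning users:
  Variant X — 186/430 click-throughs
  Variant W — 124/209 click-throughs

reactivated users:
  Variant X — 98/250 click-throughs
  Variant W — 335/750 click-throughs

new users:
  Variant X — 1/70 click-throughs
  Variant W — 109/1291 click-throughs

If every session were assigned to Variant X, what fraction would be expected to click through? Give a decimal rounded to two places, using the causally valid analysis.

0.38

Within every user tenure level Variant W has the higher rate, yet pooled Variant X does — Simpson's reversal.
User tenure is recorded after the variant and is itself shifted by it — it sits on the causal path from variant to outcome. Conditioning on a mediator would strip out part of the effect we want; the pooled comparison gives the total causal effect.
So P(outcome | do(Variant X)) is just the pooled rate for Variant X: 285/750 = 0.380.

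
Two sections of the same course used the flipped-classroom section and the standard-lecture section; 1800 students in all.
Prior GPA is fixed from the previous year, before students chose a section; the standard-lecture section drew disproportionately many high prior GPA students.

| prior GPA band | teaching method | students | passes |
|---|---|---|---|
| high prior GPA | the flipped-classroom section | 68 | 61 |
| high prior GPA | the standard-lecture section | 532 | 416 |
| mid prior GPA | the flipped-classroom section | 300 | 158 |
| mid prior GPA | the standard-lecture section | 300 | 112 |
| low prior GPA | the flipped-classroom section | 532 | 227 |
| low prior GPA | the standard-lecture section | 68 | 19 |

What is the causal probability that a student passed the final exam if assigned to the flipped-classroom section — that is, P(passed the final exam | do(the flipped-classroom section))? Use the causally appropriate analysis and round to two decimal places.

0.62

Within every prior GPA band level the flipped-classroom section has the higher rate, yet pooled the standard-lecture section does — Simpson's reversal.
Prior GPA band is set before the teaching method has any effect — it is not caused by the teaching method — and it independently drives the outcome. That makes it a confounder, so the causal comparison is within prior GPA band levels.
Standardising the flipped-classroom section to the population prior GPA band mix: 0.333·61/68 + 0.333·158/300 + 0.333·227/532 = 0.617.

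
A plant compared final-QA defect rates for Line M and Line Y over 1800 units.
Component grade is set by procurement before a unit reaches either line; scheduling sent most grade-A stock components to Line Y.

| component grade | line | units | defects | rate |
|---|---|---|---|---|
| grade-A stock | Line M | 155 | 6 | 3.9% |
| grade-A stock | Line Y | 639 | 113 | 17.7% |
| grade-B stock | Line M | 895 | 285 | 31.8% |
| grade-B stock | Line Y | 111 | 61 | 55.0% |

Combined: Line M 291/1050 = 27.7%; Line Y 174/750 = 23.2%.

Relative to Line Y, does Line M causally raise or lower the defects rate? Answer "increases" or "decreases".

decreases

Line M is lower inside every component grade stratum but Line Y is lower in aggregate. Whether to stratify depends on how component grade relates to the line.
Component grade is set before the line has any effect — it is not caused by the line — and it independently drives the outcome. That makes it a confounder, so the causal comparison is within component grade levels.
Within each level — grade-A stock: 3.9% vs 17.7%; grade-B stock: 31.8% vs 55.0% — Line M is lower every time.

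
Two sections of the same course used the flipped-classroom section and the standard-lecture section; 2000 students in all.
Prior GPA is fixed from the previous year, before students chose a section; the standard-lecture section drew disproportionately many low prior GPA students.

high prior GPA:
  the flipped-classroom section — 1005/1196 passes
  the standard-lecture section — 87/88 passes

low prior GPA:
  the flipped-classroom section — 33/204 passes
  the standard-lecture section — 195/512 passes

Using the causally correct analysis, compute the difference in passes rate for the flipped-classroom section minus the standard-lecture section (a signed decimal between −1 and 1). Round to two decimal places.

The imbalance in prior GPA band arose from how students were allocated, not from anything the teaching method did; and prior GPA band independently affects the outcome. The pooled gap is confounded — condition on prior GPA band.
Adjusting over the population distribution of prior GPA band: 0.642·(0.840−0.989) + 0.358·(0.162−0.381) = -0.174.

-0.17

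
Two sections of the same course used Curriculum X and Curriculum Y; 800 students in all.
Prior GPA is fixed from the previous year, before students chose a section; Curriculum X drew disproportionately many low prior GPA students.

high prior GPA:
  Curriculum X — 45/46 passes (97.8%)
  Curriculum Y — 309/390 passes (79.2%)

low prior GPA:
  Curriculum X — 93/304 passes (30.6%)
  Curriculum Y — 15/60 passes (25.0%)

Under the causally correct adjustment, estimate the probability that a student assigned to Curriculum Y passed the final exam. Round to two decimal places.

Within every prior GPA band level Curriculum X has the higher rate, yet pooled Curriculum Y does — Simpson's reversal.
Here prior GPA band is a common cause — it drives both which teaching method a case falls under and the outcome. The crude comparison mixes populations; the stratum-specific rates are the causally relevant ones.
Standardising Curriculum Y to the population prior GPA band mix: 0.545·309/390 + 0.455·15/60 = 0.546.

0.55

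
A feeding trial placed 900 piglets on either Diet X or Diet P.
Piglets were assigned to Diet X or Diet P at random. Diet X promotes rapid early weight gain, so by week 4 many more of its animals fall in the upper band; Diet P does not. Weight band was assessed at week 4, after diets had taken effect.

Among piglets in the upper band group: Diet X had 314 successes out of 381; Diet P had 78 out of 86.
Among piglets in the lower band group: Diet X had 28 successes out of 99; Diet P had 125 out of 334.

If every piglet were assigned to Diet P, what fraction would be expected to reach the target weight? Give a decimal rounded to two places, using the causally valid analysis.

The distribution of week-4 weight band is itself part of what the diet does — it is an intermediate outcome. Holding it fixed would remove that part of the effect; the total effect is the pooled difference.
So P(outcome | do(Diet P)) is just the pooled rate for Diet P: 203/420 = 0.483.

0.48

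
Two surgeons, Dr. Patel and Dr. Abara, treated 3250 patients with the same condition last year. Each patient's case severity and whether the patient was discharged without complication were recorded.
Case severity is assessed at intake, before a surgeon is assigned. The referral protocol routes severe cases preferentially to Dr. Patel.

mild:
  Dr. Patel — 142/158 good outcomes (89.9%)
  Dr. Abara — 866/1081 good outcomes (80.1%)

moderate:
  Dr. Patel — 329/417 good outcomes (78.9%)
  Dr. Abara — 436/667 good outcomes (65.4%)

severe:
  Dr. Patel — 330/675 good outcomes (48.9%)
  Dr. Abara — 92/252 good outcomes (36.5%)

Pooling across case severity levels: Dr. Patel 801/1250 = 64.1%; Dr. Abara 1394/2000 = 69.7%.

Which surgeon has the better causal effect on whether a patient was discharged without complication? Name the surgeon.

Dr. Patel

Nothing the surgeon does changes case severity; the imbalance is an allocation artefact. With case severity also predicting the outcome, the pooled figure is confounded, and the within-stratum comparison is the causal one.
Within each level — mild: 89.9% vs 80.1%; moderate: 78.9% vs 65.4%; severe: 48.9% vs 36.5% — Dr. Patel is higher every time.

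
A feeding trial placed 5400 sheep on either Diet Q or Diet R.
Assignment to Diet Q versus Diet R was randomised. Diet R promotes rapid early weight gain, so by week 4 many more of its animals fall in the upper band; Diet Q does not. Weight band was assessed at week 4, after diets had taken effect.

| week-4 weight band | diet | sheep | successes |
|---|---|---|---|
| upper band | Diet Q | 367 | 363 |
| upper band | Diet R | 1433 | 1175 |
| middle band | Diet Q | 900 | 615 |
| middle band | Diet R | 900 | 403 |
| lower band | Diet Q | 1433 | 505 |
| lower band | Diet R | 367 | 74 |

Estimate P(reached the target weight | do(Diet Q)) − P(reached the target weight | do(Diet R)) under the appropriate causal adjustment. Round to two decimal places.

-0.06

The stratified and pooled comparisons disagree (Diet Q wins within each week-4 weight band; Diet R wins overall), so the answer turns on the causal role of week-4 weight band.
Week-4 weight band is recorded after the diet and is itself shifted by it — it sits on the causal path from diet to outcome. Conditioning on a mediator would strip out part of the effect we want; the pooled comparison gives the total causal effect.
The causal difference is the pooled difference: 0.549 − 0.612 = -0.063.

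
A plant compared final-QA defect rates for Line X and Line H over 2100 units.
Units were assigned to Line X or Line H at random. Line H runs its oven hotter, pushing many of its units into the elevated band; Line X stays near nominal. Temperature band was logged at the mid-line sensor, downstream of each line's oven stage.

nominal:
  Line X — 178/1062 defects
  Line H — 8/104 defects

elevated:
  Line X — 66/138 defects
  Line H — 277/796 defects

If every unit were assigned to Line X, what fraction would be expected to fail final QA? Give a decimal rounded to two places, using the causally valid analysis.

The stratified and pooled comparisons disagree (Line H wins within each in-process temperature band; Line X wins overall), so the answer turns on the causal role of in-process temperature band.
In-process temperature band here is a post-treatment variable shaped by the line; conditioning on it would introduce bias rather than remove it. The overall comparison is the causal one.
So P(outcome | do(Line X)) is just the pooled rate for Line X: 244/1200 = 0.203.

0.20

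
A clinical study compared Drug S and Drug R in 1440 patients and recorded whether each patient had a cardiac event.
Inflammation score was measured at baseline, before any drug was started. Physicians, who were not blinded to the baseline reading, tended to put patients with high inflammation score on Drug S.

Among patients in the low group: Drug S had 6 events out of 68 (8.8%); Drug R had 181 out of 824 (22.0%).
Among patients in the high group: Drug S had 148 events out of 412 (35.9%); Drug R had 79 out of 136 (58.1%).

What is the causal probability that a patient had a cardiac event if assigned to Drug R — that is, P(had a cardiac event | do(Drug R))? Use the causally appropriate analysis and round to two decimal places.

0.36

The inflammation score-specific comparison favours Drug S throughout, but the pooled figures favour Drug R. The question is whether to condition on inflammation score.
Since inflammation score is a pre-existing factor (not a product of the drug) and it affects the outcome on its own, it is a confounder. The stratified rates, not the pooled rate, identify the causal effect.
Standardising Drug R to the population inflammation score mix: 0.619·181/824 + 0.381·79/136 = 0.357.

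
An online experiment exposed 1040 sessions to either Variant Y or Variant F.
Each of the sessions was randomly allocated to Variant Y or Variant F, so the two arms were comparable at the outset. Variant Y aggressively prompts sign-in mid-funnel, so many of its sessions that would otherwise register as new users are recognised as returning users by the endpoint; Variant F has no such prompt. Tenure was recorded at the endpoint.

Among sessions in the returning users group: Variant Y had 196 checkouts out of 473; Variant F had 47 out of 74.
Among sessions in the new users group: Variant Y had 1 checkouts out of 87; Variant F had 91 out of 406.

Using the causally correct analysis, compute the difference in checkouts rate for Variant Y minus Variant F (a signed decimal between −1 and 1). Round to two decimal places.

The stratified and pooled comparisons disagree (Variant F wins within each user tenure; Variant Y wins overall), so the answer turns on the causal role of user tenure.
The distribution of user tenure is itself part of what the variant does — it is an intermediate outcome. Holding it fixed would remove that part of the effect; the total effect is the pooled difference.
The causal difference is the pooled difference: 0.352 − 0.287 = +0.064.

+0.06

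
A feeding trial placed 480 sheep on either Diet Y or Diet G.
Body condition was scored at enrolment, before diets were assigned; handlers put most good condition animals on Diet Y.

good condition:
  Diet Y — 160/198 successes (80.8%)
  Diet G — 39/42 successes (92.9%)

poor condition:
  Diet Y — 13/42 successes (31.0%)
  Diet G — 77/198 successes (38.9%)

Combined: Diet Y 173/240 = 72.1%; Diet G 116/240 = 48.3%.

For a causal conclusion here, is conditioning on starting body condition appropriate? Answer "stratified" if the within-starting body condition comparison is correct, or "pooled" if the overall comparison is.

Starting body condition satisfies the back-door criterion: it is not a descendant of the diet, and it blocks the spurious path from diet to outcome. Adjusting for it (i.e., using the within-starting body condition rates) gives the causal effect.
Within each level — good condition: 80.8% vs 92.9%; poor condition: 31.0% vs 38.9% — Diet G is higher every time.

stratified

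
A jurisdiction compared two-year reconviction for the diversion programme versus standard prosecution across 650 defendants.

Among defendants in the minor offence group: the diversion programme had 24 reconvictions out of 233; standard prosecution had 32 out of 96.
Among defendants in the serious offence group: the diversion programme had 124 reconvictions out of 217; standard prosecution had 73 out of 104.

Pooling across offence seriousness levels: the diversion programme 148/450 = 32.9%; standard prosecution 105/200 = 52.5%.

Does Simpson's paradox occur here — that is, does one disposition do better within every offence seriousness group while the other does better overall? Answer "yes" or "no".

no

Within each offence seriousness level (minor offence 10.3% vs 33.3%; serious offence 57.1% vs 70.2%), the diversion programme has the lower rate every time. Pooled: 32.9% vs 52.5% — the diversion programme has the lower rate overall. They agree.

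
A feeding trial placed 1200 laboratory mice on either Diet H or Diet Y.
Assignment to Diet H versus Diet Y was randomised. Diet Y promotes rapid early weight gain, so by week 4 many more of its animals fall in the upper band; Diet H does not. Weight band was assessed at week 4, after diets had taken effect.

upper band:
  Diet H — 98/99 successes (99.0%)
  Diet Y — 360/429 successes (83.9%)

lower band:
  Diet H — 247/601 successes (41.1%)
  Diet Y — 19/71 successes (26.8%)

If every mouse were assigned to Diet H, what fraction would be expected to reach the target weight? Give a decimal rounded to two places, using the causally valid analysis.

The distribution of week-4 weight band is itself part of what the diet does — it is an intermediate outcome. Holding it fixed would remove that part of the effect; the total effect is the pooled difference.
So P(outcome | do(Diet H)) is just the pooled rate for Diet H: 345/700 = 0.493.

0.49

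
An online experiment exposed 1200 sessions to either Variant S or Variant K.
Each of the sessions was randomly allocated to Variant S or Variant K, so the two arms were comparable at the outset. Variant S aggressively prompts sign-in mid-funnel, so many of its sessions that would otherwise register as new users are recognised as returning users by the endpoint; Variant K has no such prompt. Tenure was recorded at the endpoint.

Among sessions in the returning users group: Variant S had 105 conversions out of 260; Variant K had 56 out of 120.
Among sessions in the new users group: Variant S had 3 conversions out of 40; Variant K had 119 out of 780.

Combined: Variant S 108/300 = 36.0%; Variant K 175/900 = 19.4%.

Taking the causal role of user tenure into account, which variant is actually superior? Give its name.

Variant S

The stratified and pooled comparisons disagree (Variant K wins within each user tenure; Variant S wins overall), so the answer turns on the causal role of user tenure.
User tenure is recorded after the variant and is itself shifted by it — it sits on the causal path from variant to outcome. Conditioning on a mediator would strip out part of the effect we want; the pooled comparison gives the total causal effect.
Pooled: Variant S 36.0% vs Variant K 19.4%; Variant S is higher overall.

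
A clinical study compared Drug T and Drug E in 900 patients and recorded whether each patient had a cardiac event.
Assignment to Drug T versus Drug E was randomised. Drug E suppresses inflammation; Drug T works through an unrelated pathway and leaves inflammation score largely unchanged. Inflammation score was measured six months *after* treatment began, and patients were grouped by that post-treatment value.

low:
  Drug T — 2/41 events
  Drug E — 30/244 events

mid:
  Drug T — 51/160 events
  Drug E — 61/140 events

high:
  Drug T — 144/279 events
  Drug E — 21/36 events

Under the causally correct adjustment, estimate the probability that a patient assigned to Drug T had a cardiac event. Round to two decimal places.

Inflammation score here is a post-treatment variable shaped by the drug; conditioning on it would introduce bias rather than remove it. The overall comparison is the causal one.
So P(outcome | do(Drug T)) is just the pooled rate for Drug T: 197/480 = 0.410.

0.41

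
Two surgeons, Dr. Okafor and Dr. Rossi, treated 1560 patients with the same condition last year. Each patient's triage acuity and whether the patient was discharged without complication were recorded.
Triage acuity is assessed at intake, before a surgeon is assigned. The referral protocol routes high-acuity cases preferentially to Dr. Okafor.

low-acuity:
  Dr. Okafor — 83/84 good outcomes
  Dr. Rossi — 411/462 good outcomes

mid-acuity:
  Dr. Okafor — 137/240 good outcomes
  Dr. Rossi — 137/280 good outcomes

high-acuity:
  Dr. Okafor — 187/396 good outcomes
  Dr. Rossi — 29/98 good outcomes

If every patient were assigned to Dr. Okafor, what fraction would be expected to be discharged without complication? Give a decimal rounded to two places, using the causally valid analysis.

0.69

Triage acuity differs across surgeons for reasons unrelated to any effect of the surgeon itself, and it separately predicts the outcome — a classic confounder. We must compare within triage acuity levels.
Standardising Dr. Okafor to the population triage acuity mix: 0.350·83/84 + 0.333·137/240 + 0.317·187/396 = 0.686.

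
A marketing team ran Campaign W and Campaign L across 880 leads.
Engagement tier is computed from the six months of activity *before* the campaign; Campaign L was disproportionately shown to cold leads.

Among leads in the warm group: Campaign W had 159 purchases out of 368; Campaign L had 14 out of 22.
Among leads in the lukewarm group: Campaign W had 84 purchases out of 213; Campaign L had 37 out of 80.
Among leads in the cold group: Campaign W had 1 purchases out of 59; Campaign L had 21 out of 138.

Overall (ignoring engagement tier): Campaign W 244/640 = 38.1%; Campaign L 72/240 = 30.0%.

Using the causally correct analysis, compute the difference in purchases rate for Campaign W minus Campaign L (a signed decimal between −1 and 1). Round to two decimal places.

-0.14

Campaign L is higher inside every engagement tier stratum but Campaign W is higher in aggregate. Whether to stratify depends on how engagement tier relates to the campaign.
Since engagement tier is a pre-existing factor (not a product of the campaign) and it affects the outcome on its own, it is a confounder. The stratified rates, not the pooled rate, identify the causal effect.
Adjusting over the population distribution of engagement tier: 0.443·(0.432−0.636) + 0.333·(0.394−0.463) + 0.224·(0.017−0.152) = -0.143.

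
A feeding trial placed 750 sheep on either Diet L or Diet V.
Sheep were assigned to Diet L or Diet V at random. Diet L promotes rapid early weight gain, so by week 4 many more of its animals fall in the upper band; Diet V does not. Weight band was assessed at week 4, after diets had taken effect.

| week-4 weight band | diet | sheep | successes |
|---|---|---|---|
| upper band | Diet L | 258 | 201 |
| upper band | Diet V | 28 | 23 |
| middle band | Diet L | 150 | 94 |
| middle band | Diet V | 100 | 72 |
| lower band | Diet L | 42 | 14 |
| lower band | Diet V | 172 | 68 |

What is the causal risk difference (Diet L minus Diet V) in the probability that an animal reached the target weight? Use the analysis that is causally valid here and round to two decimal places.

The week-4 weight band-specific comparison favours Diet V throughout, but the pooled figures favour Diet L. The question is whether to condition on week-4 weight band.
Week-4 weight band lies on the pathway diet → week-4 weight band → outcome, so adjusting for it blocks the indirect effect. For the total causal effect of diet, use the unadjusted pooled rates.
The causal difference is the pooled difference: 0.687 − 0.543 = +0.143.

+0.14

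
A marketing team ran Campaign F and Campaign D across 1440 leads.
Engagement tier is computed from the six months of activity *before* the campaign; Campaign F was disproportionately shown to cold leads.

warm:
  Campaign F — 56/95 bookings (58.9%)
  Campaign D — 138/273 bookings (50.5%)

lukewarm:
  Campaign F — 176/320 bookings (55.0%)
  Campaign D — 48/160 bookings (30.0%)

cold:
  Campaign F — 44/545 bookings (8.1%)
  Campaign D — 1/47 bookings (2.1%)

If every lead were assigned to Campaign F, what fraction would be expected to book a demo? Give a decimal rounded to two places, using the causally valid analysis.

Since engagement tier is a pre-existing factor (not a product of the campaign) and it affects the outcome on its own, it is a confounder. The stratified rates, not the pooled rate, identify the causal effect.
Standardising Campaign F to the population engagement tier mix: 0.256·56/95 + 0.333·176/320 + 0.411·44/545 = 0.367.

0.37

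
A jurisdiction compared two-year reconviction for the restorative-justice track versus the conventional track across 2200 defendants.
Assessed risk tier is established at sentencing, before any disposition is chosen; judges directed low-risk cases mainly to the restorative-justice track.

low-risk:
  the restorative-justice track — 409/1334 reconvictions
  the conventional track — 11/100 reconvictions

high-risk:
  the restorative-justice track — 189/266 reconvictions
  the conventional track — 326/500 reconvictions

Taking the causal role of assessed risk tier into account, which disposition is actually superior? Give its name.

Assessed risk tier differs across dispositions for reasons unrelated to any effect of the disposition itself, and it separately predicts the outcome — a classic confounder. We must compare within assessed risk tier levels.
Within each level — low-risk: 30.7% vs 11.0%; high-risk: 71.1% vs 65.2% — the conventional track is lower every time.

the conventional track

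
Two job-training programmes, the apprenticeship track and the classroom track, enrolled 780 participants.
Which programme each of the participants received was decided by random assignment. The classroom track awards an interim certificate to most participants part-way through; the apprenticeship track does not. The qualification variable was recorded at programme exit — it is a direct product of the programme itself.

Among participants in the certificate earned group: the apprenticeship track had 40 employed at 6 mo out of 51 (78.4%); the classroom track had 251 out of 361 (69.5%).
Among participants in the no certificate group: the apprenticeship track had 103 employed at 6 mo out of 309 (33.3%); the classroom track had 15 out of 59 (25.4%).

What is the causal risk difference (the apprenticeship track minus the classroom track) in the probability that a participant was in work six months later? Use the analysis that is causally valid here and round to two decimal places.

-0.24

Qualification attained during the programme here is a post-treatment variable shaped by the programme; conditioning on it would introduce bias rather than remove it. The overall comparison is the causal one.
The causal difference is the pooled difference: 0.397 − 0.633 = -0.236.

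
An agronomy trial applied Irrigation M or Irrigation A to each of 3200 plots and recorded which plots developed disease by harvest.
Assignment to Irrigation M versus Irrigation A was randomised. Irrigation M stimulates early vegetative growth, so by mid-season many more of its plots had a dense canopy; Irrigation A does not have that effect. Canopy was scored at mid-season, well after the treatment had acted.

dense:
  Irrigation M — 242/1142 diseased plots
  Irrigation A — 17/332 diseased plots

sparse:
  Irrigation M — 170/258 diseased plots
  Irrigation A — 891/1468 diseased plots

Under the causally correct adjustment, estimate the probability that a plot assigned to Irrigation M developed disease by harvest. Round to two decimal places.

0.29

Mid-season canopy is recorded after the irrigation and is itself shifted by it — it sits on the causal path from irrigation to outcome. Conditioning on a mediator would strip out part of the effect we want; the pooled comparison gives the total causal effect.
So P(outcome | do(Irrigation M)) is just the pooled rate for Irrigation M: 412/1400 = 0.294.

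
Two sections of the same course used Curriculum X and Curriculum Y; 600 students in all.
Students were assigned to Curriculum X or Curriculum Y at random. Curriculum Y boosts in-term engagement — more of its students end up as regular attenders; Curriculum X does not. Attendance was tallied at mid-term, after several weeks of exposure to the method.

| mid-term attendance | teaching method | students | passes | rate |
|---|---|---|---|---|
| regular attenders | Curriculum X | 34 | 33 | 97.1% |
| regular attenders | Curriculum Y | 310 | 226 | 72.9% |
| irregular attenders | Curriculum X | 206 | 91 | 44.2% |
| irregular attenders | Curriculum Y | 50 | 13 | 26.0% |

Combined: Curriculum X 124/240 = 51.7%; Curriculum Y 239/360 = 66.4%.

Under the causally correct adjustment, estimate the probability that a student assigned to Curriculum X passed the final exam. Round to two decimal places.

0.52

The stratified and pooled comparisons disagree (Curriculum X wins within each mid-term attendance; Curriculum Y wins overall), so the answer turns on the causal role of mid-term attendance.
Mid-term attendance is recorded after the teaching method and is itself shifted by it — it sits on the causal path from teaching method to outcome. Conditioning on a mediator would strip out part of the effect we want; the pooled comparison gives the total causal effect.
So P(outcome | do(Curriculum X)) is just the pooled rate for Curriculum X: 124/240 = 0.517.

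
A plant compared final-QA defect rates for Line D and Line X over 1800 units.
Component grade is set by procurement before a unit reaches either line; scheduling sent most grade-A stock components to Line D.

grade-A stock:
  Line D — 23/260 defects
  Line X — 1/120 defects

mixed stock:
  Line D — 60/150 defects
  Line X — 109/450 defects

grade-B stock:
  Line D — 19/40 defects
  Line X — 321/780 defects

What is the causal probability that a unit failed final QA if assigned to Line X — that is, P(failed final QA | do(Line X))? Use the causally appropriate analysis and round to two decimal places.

0.27

The component grade-specific comparison favours Line X throughout, but the pooled figures favour Line D. The question is whether to condition on component grade.
Here component grade is a common cause — it drives both which line a case falls under and the outcome. The crude comparison mixes populations; the stratum-specific rates are the causally relevant ones.
Standardising Line X to the population component grade mix: 0.211·1/120 + 0.333·109/450 + 0.456·321/780 = 0.270.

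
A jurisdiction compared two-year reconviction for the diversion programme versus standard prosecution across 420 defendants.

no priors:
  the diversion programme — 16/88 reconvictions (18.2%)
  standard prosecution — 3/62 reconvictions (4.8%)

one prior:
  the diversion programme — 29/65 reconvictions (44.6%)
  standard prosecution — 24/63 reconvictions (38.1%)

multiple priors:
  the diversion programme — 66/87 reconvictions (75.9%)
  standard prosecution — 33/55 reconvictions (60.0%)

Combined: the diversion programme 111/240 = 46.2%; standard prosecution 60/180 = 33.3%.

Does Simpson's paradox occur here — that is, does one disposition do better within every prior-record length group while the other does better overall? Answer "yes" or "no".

Within each prior-record length level (no priors 18.2% vs 4.8%; one prior 44.6% vs 38.1%; multiple priors 75.9% vs 60.0%), standard prosecution has the lower rate every time. Pooled: 46.2% vs 33.3% — standard prosecution has the lower rate overall. They agree.

no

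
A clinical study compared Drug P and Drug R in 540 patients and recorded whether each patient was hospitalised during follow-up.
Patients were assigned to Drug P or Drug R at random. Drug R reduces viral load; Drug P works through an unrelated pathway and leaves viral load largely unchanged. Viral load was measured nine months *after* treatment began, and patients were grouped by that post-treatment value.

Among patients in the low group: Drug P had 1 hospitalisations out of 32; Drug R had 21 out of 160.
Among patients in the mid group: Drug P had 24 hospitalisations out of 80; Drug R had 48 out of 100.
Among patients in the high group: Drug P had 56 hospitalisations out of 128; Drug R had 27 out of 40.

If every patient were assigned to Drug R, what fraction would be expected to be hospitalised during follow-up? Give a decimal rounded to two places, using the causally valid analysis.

0.32

Stratifying would compare drugs among patients the drugs themselves sorted into viral load groups — a form of selection on an intermediate. The unconditioned pooled rates give the total causal effect.
So P(outcome | do(Drug R)) is just the pooled rate for Drug R: 96/300 = 0.320.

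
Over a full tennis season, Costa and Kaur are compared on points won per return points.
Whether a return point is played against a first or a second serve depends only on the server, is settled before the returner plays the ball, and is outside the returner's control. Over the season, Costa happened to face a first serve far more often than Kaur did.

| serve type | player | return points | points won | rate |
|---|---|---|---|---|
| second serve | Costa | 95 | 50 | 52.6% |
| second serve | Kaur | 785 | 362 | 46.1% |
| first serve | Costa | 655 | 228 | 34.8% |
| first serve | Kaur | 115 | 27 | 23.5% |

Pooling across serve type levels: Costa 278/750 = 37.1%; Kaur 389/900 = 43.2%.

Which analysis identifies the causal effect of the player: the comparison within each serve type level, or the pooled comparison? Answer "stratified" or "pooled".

stratified

The stratified and pooled comparisons disagree (Costa wins within each serve type; Kaur wins overall), so the answer turns on the causal role of serve type.
Nothing the player does changes serve type; the imbalance is an allocation artefact. With serve type also predicting the outcome, the pooled figure is confounded, and the within-stratum comparison is the causal one.
Within each level — second serve: 52.6% vs 46.1%; first serve: 34.8% vs 23.5% — Costa is higher every time.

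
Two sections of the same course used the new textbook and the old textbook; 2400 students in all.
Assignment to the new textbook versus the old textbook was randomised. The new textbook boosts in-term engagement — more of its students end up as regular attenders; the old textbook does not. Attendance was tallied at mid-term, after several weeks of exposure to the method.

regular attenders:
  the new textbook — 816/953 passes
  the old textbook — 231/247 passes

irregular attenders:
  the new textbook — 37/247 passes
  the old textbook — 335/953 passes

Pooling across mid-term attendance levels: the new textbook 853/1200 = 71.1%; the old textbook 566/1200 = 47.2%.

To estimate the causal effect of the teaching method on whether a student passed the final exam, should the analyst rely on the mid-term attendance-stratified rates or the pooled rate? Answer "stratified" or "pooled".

Mid-term attendance lies on the pathway teaching method → mid-term attendance → outcome, so adjusting for it blocks the indirect effect. For the total causal effect of teaching method, use the unadjusted pooled rates.
Pooled: the new textbook 71.1% vs the old textbook 47.2%; the new textbook is higher overall.

pooled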